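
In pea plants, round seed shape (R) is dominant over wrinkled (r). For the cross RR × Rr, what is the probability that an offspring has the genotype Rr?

Punnett square for RR × Rr:
Offspring genotypes: 2 RR, 2 Rr
Total offspring: 4
Count with target: 2
Probability: 2/4 = 1/2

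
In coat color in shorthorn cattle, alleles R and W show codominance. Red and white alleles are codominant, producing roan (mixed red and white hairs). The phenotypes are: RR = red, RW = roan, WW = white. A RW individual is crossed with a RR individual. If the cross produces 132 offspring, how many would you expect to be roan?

Punnett square for RW × RR:
Offspring genotypes: 2 RR, 2 RW
Phenotype counts: 2 red, 2 roan
roan: 2 out of 4 → fraction 1/2
Expected count = 1/2 × 132 = 66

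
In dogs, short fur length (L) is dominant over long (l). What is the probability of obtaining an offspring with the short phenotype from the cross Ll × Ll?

Punnett square for Ll × Ll:
Offspring genotypes: 1 LL, 2 Ll, 1 ll
Total offspring: 4
Count with target: 3
Probability: 3/4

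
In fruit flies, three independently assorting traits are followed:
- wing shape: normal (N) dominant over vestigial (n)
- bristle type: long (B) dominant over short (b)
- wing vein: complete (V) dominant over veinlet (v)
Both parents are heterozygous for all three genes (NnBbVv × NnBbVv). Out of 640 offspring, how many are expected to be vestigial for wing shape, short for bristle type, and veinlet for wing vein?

Trihybrid cross: NnBbVv × NnBbVv
Each trait segregates independently with a 3:1 phenotypic ratio, so each gene contributes 3/4 (dominant) or 1/4 (recessive).
Target: vestigial (wing shape), short (bristle type), veinlet (wing vein)
Probability = product of independent per-trait probabilities
= 1/4 × 1/4 × 1/4 = 1/64
Expected count = 1/64 × 640 = 10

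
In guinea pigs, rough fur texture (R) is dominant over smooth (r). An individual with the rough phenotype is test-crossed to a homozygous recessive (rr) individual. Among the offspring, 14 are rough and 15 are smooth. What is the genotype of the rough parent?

Test cross: ? × rr
Offspring: 14 rough, 15 smooth — approximately 1:1.
A 1:1 ratio in a test cross indicates the unknown parent is heterozygous (Rr).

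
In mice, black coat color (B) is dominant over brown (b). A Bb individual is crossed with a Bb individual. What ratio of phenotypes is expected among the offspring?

Punnett square for Bb × Bb:
Offspring genotypes: 1 BB, 2 Bb, 1 bb
black: 3, brown: 1
Ratio: 3:1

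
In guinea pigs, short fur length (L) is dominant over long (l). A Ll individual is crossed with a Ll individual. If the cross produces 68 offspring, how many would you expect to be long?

Punnett square for Ll × Ll:
Offspring genotypes: 1 LL, 2 Ll, 1 ll
short: 3, long: 1
long: 1 out of 4 → fraction 1/4
Expected count = 1/4 × 68 = 17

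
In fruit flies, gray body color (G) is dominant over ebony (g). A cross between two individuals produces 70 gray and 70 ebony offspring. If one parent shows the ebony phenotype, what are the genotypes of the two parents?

Observed offspring: 70 gray, 70 ebony
The observed ratio simplifies to 1:1. One parent shows ebony, so its genotype must be gg. A 1:1 offspring split requires the other parent to be heterozygous (Gg).
Parent genotypes: gg × Gg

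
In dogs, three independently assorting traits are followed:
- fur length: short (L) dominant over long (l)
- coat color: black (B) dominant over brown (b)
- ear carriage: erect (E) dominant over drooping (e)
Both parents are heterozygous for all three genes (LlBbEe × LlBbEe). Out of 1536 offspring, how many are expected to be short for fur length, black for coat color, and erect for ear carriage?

Trihybrid cross: LlBbEe × LlBbEe
Each trait segregates independently with a 3:1 phenotypic ratio, so each gene contributes 3/4 (dominant) or 1/4 (recessive).
Target: short (fur length), black (coat color), erect (ear carriage)
Probability = product of independent per-trait probabilities
= 3/4 × 3/4 × 3/4 = 27/64
Expected count = 27/64 × 1536 = 648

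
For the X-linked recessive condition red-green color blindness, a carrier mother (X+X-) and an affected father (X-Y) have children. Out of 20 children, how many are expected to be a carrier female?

Cross: X+X- × X-Y
Offspring: 1 X+X-, 1 X+Y, 1 X-X-, 1 X-Y
Probability of a carrier female: 1/4
Expected count = 1/4 × 20 = 5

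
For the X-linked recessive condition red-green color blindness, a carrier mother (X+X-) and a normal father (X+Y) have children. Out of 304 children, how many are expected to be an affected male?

Cross: X+X- × X+Y
Offspring: 1 X+X+, 1 X+Y, 1 X+X-, 1 X-Y
Probability of an affected male: 1/4
Expected count = 1/4 × 304 = 76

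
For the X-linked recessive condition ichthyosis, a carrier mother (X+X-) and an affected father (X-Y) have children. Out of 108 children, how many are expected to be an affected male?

Cross: X+X- × X-Y
Offspring: 1 X+X-, 1 X+Y, 1 X-X-, 1 X-Y
Probability of an affected male: 1/4
Expected count = 1/4 × 108 = 27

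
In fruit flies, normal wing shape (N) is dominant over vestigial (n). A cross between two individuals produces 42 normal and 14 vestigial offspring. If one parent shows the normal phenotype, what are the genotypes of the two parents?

Observed offspring: 42 normal, 14 vestigial
The observed ratio simplifies to 3:1. Vestigial (nn) offspring appear, so each parent must contribute one n allele. The parent stated to show normal carries N, so it is Nn. The other parent is then either Nn or nn: Nn × nn would give a 1:1 split, whereas Nn × Nn gives 3:1 — matching the data. So both parents are heterozygous (Nn × Nn).
Parent genotypes: Nn × Nn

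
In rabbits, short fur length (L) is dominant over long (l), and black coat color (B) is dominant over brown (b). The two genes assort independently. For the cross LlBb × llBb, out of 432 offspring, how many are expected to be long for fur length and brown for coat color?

Dihybrid cross LlBb × llBb — consider each gene separately:
fur length: Ll × ll → 2 Ll, 2 ll → 2 L_ : 2 ll (out of 4)
coat color: Bb × Bb → 1 BB, 2 Bb, 1 bb → 3 B_ : 1 bb (out of 4)
Looking for: long (ll) and brown (bb)
P(long) = 2/4, P(brown) = 1/4
P(both) = 2/4 × 1/4 = 2/16 = 1/8
Expected count = 1/8 × 432 = 54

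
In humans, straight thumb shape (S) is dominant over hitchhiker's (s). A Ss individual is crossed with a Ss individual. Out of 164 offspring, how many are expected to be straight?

Punnett square for Ss × Ss:
Offspring genotypes: 1 SS, 2 Ss, 1 ss
straight: 3, hitchhiker's: 1
straight: 3 out of 4 → fraction 3/4
Expected count = 3/4 × 164 = 123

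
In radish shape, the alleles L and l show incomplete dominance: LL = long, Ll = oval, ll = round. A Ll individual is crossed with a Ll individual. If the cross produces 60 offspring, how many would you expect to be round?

Punnett square for Ll × Ll:
Offspring genotypes: 1 LL, 2 Ll, 1 ll
Phenotype counts: 1 long, 2 oval, 1 round
round: 1 out of 4 → fraction 1/4
Expected count = 1/4 × 60 = 15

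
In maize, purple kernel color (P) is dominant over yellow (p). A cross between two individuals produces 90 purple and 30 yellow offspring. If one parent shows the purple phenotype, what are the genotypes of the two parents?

Observed offspring: 90 purple, 30 yellow
The observed ratio simplifies to 3:1. Yellow (pp) offspring appear, so each parent must contribute one p allele. The parent stated to show purple carries P, so it is Pp. The other parent is then either Pp or pp: Pp × pp would give a 1:1 split, whereas Pp × Pp gives 3:1 — matching the data. So both parents are heterozygous (Pp × Pp).
Parent genotypes: Pp × Pp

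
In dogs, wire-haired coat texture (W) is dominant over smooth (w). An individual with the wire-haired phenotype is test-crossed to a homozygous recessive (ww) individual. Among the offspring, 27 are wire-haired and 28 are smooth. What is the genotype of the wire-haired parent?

Test cross: ? × ww
Offspring: 27 wire-haired, 28 smooth — approximately 1:1.
A 1:1 ratio in a test cross indicates the unknown parent is heterozygous (Ww).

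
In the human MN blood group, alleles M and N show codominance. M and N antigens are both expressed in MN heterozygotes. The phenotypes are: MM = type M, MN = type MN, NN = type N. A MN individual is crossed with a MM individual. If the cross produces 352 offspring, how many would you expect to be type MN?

Punnett square for MN × MM:
Offspring genotypes: 2 MM, 2 MN
Phenotype counts: 2 type M, 2 type MN
type MN: 2 out of 4 → fraction 1/2
Expected count = 1/2 × 352 = 176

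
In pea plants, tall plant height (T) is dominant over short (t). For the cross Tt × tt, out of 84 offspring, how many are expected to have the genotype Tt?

Punnett square for Tt × tt:
Offspring genotypes: 2 Tt, 2 tt
Total offspring: 4
Count with target: 2
Probability: 2/4 = 1/2
Expected count = 1/2 × 84 = 42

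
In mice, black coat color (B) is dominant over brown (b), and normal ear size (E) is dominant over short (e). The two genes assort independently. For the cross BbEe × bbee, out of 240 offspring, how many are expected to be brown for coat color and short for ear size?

Dihybrid cross BbEe × bbee — consider each gene separately:
coat color: Bb × bb → 2 Bb, 2 bb → 2 B_ : 2 bb (out of 4)
ear size: Ee × ee → 2 Ee, 2 ee → 2 E_ : 2 ee (out of 4)
Looking for: brown (bb) and short (ee)
P(brown) = 2/4, P(short) = 2/4
P(both) = 2/4 × 2/4 = 4/16 = 1/4
Expected count = 1/4 × 240 = 60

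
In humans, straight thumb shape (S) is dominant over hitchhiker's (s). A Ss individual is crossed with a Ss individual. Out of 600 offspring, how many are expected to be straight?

Punnett square for Ss × Ss:
Offspring genotypes: 1 SS, 2 Ss, 1 ss
straight: 3, hitchhiker's: 1
straight: 3 out of 4 → fraction 3/4
Expected count = 3/4 × 600 = 450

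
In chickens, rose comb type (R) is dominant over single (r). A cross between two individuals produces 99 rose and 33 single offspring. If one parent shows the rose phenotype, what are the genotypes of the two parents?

Observed offspring: 99 rose, 33 single
The observed ratio simplifies to 3:1. Single (rr) offspring appear, so each parent must contribute one r allele. The parent stated to show rose carries R, so it is Rr. The other parent is then either Rr or rr: Rr × rr would give a 1:1 split, whereas Rr × Rr gives 3:1 — matching the data. So both parents are heterozygous (Rr × Rr).
Parent genotypes: Rr × Rr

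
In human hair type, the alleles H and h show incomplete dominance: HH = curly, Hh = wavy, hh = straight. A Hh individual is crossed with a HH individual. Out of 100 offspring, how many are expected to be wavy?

Punnett square for Hh × HH:
Offspring genotypes: 2 HH, 2 Hh
Phenotype counts: 2 curly, 2 wavy
wavy: 2 out of 4 → fraction 1/2
Expected count = 1/2 × 100 = 50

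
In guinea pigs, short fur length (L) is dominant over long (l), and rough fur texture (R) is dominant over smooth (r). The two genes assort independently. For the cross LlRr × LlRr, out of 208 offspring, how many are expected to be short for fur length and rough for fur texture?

Dihybrid cross LlRr × LlRr — consider each gene separately:
fur length: Ll × Ll → 1 LL, 2 Ll, 1 ll → 3 L_ : 1 ll (out of 4)
fur texture: Rr × Rr → 1 RR, 2 Rr, 1 rr → 3 R_ : 1 rr (out of 4)
Looking for: short (L_) and rough (R_)
P(short) = 3/4, P(rough) = 3/4
P(both) = 3/4 × 3/4 = 9/16
Expected count = 9/16 × 208 = 117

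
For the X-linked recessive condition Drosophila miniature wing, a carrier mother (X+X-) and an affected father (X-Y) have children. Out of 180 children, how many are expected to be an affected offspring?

Cross: X+X- × X-Y
Offspring: 1 X+X-, 1 X+Y, 1 X-X-, 1 X-Y
Probability of an affected offspring: 2/4 = 1/2
Expected count = 1/2 × 180 = 90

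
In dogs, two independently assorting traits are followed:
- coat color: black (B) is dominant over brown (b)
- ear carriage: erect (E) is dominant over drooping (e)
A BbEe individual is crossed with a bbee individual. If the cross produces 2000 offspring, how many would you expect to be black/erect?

Dihybrid cross BbEe × bbee — consider each gene separately:
coat color: Bb × bb → 2 Bb, 2 bb → 2 B_ : 2 bb (out of 4)
ear carriage: Ee × ee → 2 Ee, 2 ee → 2 E_ : 2 ee (out of 4)
Combine (counts out of 4 × 4 = 16): black/erect (B_E_) = 2×2 = 4; black/drooping (B_ee) = 2×2 = 4; brown/erect (bbE_) = 2×2 = 4; brown/drooping (bbee) = 2×2 = 4
Phenotype counts (out of 16): 4 black/erect, 4 black/drooping, 4 brown/erect, 4 brown/drooping
black/erect: 4 out of 16 → fraction 1/4
Expected count = 1/4 × 2000 = 500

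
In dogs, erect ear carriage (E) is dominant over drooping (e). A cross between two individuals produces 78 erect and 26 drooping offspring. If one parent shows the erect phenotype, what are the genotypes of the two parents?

Observed offspring: 78 erect, 26 drooping
The observed ratio simplifies to 3:1. Drooping (ee) offspring appear, so each parent must contribute one e allele. The parent stated to show erect carries E, so it is Ee. The other parent is then either Ee or ee: Ee × ee would give a 1:1 split, whereas Ee × Ee gives 3:1 — matching the data. So both parents are heterozygous (Ee × Ee).
Parent genotypes: Ee × Ee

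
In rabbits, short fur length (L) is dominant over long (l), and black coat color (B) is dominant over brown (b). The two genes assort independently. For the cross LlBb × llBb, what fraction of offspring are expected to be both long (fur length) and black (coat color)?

Dihybrid cross LlBb × llBb — consider each gene separately:
fur length: Ll × ll → 2 Ll, 2 ll → 2 L_ : 2 ll (out of 4)
coat color: Bb × Bb → 1 BB, 2 Bb, 1 bb → 3 B_ : 1 bb (out of 4)
Looking for: long (ll) and black (B_)
P(long) = 2/4, P(black) = 3/4
P(both) = 2/4 × 3/4 = 6/16 = 3/8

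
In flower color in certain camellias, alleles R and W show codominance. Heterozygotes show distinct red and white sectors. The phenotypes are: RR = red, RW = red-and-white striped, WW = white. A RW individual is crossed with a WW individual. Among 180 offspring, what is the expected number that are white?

Punnett square for RW × WW:
Offspring genotypes: 2 RW, 2 WW
Phenotype counts: 2 red-and-white striped, 2 white
white: 2 out of 4 → fraction 1/2
Expected count = 1/2 × 180 = 90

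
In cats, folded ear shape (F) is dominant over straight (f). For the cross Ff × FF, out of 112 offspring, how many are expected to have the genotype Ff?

Punnett square for Ff × FF:
Offspring genotypes: 2 FF, 2 Ff
Total offspring: 4
Count with target: 2
Probability: 2/4 = 1/2
Expected count = 1/2 × 112 = 56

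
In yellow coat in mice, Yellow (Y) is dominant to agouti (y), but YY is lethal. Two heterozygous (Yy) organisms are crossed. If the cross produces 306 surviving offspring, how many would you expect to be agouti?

Cross: Yy × Yy
Punnett square offspring (before lethality): 1 YY, 2 Yy, 1 yy
The YY genotype is lethal (embryos die); surviving offspring: 2 Yy, 1 yy
agouti: 1 out of 3 → fraction 1/3
Expected count = 1/3 × 306 = 102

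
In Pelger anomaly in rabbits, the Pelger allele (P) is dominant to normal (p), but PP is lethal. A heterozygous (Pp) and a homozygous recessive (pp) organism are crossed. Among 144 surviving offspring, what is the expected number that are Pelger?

Cross: Pp × pp
Punnett square offspring (before lethality): 2 Pp, 2 pp
No PP offspring are produced in this cross.
Pelger: 2 out of 4 → fraction 1/2
Expected count = 1/2 × 144 = 72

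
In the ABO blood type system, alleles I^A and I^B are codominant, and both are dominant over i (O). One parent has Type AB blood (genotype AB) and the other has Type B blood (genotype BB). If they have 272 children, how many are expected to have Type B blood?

Cross: AB × BB
Possible offspring genotypes: 2 AB, 2 BB
Blood type counts: 2 Type AB, 2 Type B
Probability of Type B: 2/4 = 1/2
Expected count = 1/2 × 272 = 136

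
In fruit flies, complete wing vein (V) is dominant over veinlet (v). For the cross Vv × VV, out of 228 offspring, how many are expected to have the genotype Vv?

Punnett square for Vv × VV:
Offspring genotypes: 2 VV, 2 Vv
Total offspring: 4
Count with target: 2
Probability: 2/4 = 1/2
Expected count = 1/2 × 228 = 114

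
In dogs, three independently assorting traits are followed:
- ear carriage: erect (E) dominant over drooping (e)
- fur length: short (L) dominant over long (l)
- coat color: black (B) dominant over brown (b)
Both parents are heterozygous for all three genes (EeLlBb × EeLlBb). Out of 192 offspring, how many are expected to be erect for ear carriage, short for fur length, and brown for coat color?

Trihybrid cross: EeLlBb × EeLlBb
Each trait segregates independently with a 3:1 phenotypic ratio, so each gene contributes 3/4 (dominant) or 1/4 (recessive).
Target: erect (ear carriage), short (fur length), brown (coat color)
Probability = product of independent per-trait probabilities
= 3/4 × 3/4 × 1/4 = 9/64
Expected count = 9/64 × 192 = 27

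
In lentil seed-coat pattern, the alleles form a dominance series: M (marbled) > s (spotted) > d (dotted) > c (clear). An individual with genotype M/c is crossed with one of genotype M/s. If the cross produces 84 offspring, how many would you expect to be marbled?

Cross: M/c × M/s
Allele dominance: M > s > d > c
Offspring genotypes: 1 M/M, 1 M/s, 1 M/c, 1 s/c
Phenotype counts: 3 marbled, 1 spotted
marbled: 3 out of 4 → fraction 3/4
Expected count = 3/4 × 84 = 63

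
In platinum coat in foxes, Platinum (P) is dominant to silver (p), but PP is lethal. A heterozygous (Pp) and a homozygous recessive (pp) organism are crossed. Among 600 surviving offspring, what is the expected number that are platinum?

Cross: Pp × pp
Punnett square offspring (before lethality): 2 Pp, 2 pp
No PP offspring are produced in this cross.
platinum: 2 out of 4 → fraction 1/2
Expected count = 1/2 × 600 = 300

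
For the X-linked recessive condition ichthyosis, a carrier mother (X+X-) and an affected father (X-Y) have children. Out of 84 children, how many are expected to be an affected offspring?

Cross: X+X- × X-Y
Offspring: 1 X+X-, 1 X+Y, 1 X-X-, 1 X-Y
Probability of an affected offspring: 2/4 = 1/2
Expected count = 1/2 × 84 = 42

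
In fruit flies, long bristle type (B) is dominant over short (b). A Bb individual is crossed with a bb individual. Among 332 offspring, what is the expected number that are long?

Punnett square for Bb × bb:
Offspring genotypes: 2 Bb, 2 bb
long: 2, short: 2
long: 2 out of 4 → fraction 1/2
Expected count = 1/2 × 332 = 166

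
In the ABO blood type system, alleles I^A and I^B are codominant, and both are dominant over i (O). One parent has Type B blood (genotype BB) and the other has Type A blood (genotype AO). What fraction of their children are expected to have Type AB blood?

Cross: BB × AO
Possible offspring genotypes: 2 AB, 2 BO
Blood type counts: 2 Type AB, 2 Type B
Probability of Type AB: 2/4 = 1/2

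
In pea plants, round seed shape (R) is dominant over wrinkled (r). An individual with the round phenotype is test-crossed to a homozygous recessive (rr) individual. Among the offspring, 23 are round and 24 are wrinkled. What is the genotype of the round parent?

Test cross: ? × rr
Offspring: 23 round, 24 wrinkled — approximately 1:1.
A 1:1 ratio in a test cross indicates the unknown parent is heterozygous (Rr).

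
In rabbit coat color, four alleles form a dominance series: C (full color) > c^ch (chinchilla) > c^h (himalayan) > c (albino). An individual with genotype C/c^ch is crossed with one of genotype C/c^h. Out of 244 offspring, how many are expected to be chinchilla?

Cross: C/c^ch × C/c^h
Allele dominance: C > c^ch > c^h > c
Offspring genotypes: 1 C/C, 1 C/c^h, 1 C/c^ch, 1 c^ch/c^h
Phenotype counts: 3 full color, 1 chinchilla
chinchilla: 1 out of 4 → fraction 1/4
Expected count = 1/4 × 244 = 61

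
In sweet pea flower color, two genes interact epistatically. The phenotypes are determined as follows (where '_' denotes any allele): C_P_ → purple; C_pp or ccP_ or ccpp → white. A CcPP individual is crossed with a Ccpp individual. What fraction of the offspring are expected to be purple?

Cross: CcPP × Ccpp — consider each gene separately:
C gene: Cc × Cc → 1 CC, 2 Cc, 1 cc → 3 C_ : 1 cc (out of 4)
P gene: PP × pp → 4 Pp → 4 P_ (out of 4)
Genotype classes (out of 4 × 4 = 16): C_P_ = 3×4 = 12; ccP_ = 1×4 = 4
Apply the phenotype rules: C_P_ (12) → purple; ccP_ (4) → white
Phenotype counts (out of 16): 12 purple, 4 white
purple: 12 out of 16
Probability: 12/16 = 3/4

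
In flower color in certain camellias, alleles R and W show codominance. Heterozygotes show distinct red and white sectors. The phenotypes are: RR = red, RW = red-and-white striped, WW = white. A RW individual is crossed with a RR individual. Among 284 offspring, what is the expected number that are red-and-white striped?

Punnett square for RW × RR:
Offspring genotypes: 2 RR, 2 RW
Phenotype counts: 2 red, 2 red-and-white striped
red-and-white striped: 2 out of 4 → fraction 1/2
Expected count = 1/2 × 284 = 142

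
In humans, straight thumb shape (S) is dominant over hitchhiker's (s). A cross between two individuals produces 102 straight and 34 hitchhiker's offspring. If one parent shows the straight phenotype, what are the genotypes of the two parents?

Observed offspring: 102 straight, 34 hitchhiker's
The observed ratio simplifies to 3:1. Hitchhiker's (ss) offspring appear, so each parent must contribute one s allele. The parent stated to show straight carries S, so it is Ss. The other parent is then either Ss or ss: Ss × ss would give a 1:1 split, whereas Ss × Ss gives 3:1 — matching the data. So both parents are heterozygous (Ss × Ss).
Parent genotypes: Ss × Ss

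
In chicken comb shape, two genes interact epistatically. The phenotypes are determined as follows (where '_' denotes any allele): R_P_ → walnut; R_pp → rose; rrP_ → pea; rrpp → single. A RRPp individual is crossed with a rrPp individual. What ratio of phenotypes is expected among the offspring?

Cross: RRPp × rrPp — consider each gene separately:
R gene: RR × rr → 4 Rr → 4 R_ (out of 4)
P gene: Pp × Pp → 1 PP, 2 Pp, 1 pp → 3 P_ : 1 pp (out of 4)
Genotype classes (out of 4 × 4 = 16): R_P_ = 4×3 = 12; R_pp = 4×1 = 4
Apply the phenotype rules: R_P_ (12) → walnut; R_pp (4) → rose
Phenotype counts (out of 16): 12 walnut, 4 rose
Ratio: 3 walnut : 1 rose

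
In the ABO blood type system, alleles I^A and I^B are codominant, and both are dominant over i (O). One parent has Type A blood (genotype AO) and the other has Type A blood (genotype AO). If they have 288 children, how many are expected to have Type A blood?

Cross: AO × AO
Possible offspring genotypes: 1 AA, 2 AO, 1 OO
Blood type counts: 3 Type A, 1 Type O
Probability of Type A: 3/4
Expected count = 3/4 × 288 = 216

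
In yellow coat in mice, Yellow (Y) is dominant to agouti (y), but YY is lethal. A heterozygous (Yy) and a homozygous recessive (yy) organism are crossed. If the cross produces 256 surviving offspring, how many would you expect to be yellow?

Cross: Yy × yy
Punnett square offspring (before lethality): 2 Yy, 2 yy
No YY offspring are produced in this cross.
yellow: 2 out of 4 → fraction 1/2
Expected count = 1/2 × 256 = 128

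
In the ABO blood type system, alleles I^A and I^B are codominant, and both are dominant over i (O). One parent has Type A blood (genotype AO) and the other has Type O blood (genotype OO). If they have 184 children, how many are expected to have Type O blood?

Cross: AO × OO
Possible offspring genotypes: 2 AO, 2 OO
Blood type counts: 2 Type A, 2 Type O
Probability of Type O: 2/4 = 1/2
Expected count = 1/2 × 184 = 92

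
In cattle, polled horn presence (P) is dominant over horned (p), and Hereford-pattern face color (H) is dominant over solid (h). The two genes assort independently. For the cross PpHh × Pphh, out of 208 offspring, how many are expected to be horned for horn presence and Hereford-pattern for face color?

Dihybrid cross PpHh × Pphh — consider each gene separately:
horn presence: Pp × Pp → 1 PP, 2 Pp, 1 pp → 3 P_ : 1 pp (out of 4)
face color: Hh × hh → 2 Hh, 2 hh → 2 H_ : 2 hh (out of 4)
Looking for: horned (pp) and Hereford-pattern (H_)
P(horned) = 1/4, P(Hereford-pattern) = 2/4
P(both) = 1/4 × 2/4 = 2/16 = 1/8
Expected count = 1/8 × 208 = 26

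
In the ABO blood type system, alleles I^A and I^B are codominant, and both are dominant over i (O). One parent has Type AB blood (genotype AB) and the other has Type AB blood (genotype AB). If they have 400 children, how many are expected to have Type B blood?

Cross: AB × AB
Possible offspring genotypes: 1 AA, 2 AB, 1 BB
Blood type counts: 1 Type A, 2 Type AB, 1 Type B
Probability of Type B: 1/4
Expected count = 1/4 × 400 = 100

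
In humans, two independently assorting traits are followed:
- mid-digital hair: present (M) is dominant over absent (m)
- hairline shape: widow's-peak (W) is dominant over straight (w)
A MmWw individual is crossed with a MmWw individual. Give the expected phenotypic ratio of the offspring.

Dihybrid cross MmWw × MmWw — consider each gene separately:
mid-digital hair: Mm × Mm → 1 MM, 2 Mm, 1 mm → 3 M_ : 1 mm (out of 4)
hairline shape: Ww × Ww → 1 WW, 2 Ww, 1 ww → 3 W_ : 1 ww (out of 4)
Combine (counts out of 4 × 4 = 16): present/widow's-peak (M_W_) = 3×3 = 9; present/straight (M_ww) = 3×1 = 3; absent/widow's-peak (mmW_) = 1×3 = 3; absent/straight (mmww) = 1×1 = 1
Phenotype counts (out of 16): 9 present/widow's-peak, 3 present/straight, 3 absent/widow's-peak, 1 absent/straight
Ratio: 9 present/widow's-peak : 3 present/straight : 3 absent/widow's-peak : 1 absent/straight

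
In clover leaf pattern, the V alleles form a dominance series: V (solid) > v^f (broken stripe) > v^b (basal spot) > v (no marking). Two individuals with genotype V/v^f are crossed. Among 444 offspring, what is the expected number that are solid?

Cross: V/v^f × V/v^f
Allele dominance: V > v^f > v^b > v
Offspring genotypes: 1 V/V, 2 V/v^f, 1 v^f/v^f
Phenotype counts: 3 solid, 1 broken stripe
solid: 3 out of 4 → fraction 3/4
Expected count = 3/4 × 444 = 333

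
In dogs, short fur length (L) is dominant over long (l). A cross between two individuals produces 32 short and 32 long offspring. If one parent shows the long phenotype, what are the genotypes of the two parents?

Observed offspring: 32 short, 32 long
The observed ratio simplifies to 1:1. One parent shows long, so its genotype must be ll. A 1:1 offspring split requires the other parent to be heterozygous (Ll).
Parent genotypes: ll × Ll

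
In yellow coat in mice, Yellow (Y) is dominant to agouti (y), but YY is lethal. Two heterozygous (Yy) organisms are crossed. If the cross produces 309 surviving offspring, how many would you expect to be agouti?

Cross: Yy × Yy
Punnett square offspring (before lethality): 1 YY, 2 Yy, 1 yy
The YY genotype is lethal (embryos die); surviving offspring: 2 Yy, 1 yy
agouti: 1 out of 3 → fraction 1/3
Expected count = 1/3 × 309 = 103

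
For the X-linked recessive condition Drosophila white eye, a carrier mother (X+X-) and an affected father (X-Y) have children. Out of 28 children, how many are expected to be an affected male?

Cross: X+X- × X-Y
Offspring: 1 X+X-, 1 X+Y, 1 X-X-, 1 X-Y
Probability of an affected male: 1/4
Expected count = 1/4 × 28 = 7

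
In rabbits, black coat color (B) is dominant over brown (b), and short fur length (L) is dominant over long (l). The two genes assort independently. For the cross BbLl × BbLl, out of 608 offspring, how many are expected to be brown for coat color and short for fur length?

Dihybrid cross BbLl × BbLl — consider each gene separately:
coat color: Bb × Bb → 1 BB, 2 Bb, 1 bb → 3 B_ : 1 bb (out of 4)
fur length: Ll × Ll → 1 LL, 2 Ll, 1 ll → 3 L_ : 1 ll (out of 4)
Looking for: brown (bb) and short (L_)
P(brown) = 1/4, P(short) = 3/4
P(both) = 1/4 × 3/4 = 3/16
Expected count = 3/16 × 608 = 114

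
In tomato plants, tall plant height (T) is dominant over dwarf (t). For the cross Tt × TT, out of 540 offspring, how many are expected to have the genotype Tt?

Punnett square for Tt × TT:
Offspring genotypes: 2 TT, 2 Tt
Total offspring: 4
Count with target: 2
Probability: 2/4 = 1/2
Expected count = 1/2 × 540 = 270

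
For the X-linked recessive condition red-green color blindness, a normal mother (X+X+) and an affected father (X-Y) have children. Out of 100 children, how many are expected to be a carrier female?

Cross: X+X+ × X-Y
Offspring: 2 X+X-, 2 X+Y
Probability of a carrier female: 2/4 = 1/2
Expected count = 1/2 × 100 = 50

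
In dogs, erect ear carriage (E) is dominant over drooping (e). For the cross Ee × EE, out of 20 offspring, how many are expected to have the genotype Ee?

Punnett square for Ee × EE:
Offspring genotypes: 2 EE, 2 Ee
Total offspring: 4
Count with target: 2
Probability: 2/4 = 1/2
Expected count = 1/2 × 20 = 10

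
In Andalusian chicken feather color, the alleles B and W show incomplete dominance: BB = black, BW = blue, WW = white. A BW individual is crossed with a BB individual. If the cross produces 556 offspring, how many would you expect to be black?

Punnett square for BW × BB:
Offspring genotypes: 2 BB, 2 BW
Phenotype counts: 2 black, 2 blue
black: 2 out of 4 → fraction 1/2
Expected count = 1/2 × 556 = 278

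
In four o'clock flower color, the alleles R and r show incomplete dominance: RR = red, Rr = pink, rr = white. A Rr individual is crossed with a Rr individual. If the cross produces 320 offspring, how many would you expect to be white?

Punnett square for Rr × Rr:
Offspring genotypes: 1 RR, 2 Rr, 1 rr
Phenotype counts: 1 red, 2 pink, 1 white
white: 1 out of 4 → fraction 1/4
Expected count = 1/4 × 320 = 80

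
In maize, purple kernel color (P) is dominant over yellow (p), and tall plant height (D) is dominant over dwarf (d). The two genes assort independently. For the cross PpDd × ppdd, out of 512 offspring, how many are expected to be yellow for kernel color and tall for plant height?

Dihybrid cross PpDd × ppdd — consider each gene separately:
kernel color: Pp × pp → 2 Pp, 2 pp → 2 P_ : 2 pp (out of 4)
plant height: Dd × dd → 2 Dd, 2 dd → 2 D_ : 2 dd (out of 4)
Looking for: yellow (pp) and tall (D_)
P(yellow) = 2/4, P(tall) = 2/4
P(both) = 2/4 × 2/4 = 4/16 = 1/4
Expected count = 1/4 × 512 = 128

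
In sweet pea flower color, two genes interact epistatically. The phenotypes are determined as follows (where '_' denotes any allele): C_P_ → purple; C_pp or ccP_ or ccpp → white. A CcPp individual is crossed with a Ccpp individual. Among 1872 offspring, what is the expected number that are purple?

Cross: CcPp × Ccpp — consider each gene separately:
C gene: Cc × Cc → 1 CC, 2 Cc, 1 cc → 3 C_ : 1 cc (out of 4)
P gene: Pp × pp → 2 Pp, 2 pp → 2 P_ : 2 pp (out of 4)
Genotype classes (out of 4 × 4 = 16): C_P_ = 3×2 = 6; C_pp = 3×2 = 6; ccP_ = 1×2 = 2; ccpp = 1×2 = 2
Apply the phenotype rules: C_P_ (6) → purple; C_pp (6) + ccP_ (2) + ccpp (2) → white
Phenotype counts (out of 16): 6 purple, 10 white
purple: 6 out of 16 → fraction 3/8
Expected count = 3/8 × 1872 = 702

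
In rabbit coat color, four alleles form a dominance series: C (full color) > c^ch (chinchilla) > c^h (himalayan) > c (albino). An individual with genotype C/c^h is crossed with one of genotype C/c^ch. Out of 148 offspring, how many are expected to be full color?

Cross: C/c^h × C/c^ch
Allele dominance: C > c^ch > c^h > c
Offspring genotypes: 1 C/C, 1 C/c^ch, 1 C/c^h, 1 c^ch/c^h
Phenotype counts: 3 full color, 1 chinchilla
full color: 3 out of 4 → fraction 3/4
Expected count = 3/4 × 148 = 111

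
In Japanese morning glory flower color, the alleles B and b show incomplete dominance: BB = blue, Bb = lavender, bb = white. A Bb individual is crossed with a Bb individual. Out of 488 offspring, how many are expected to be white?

Punnett square for Bb × Bb:
Offspring genotypes: 1 BB, 2 Bb, 1 bb
Phenotype counts: 1 blue, 2 lavender, 1 white
white: 1 out of 4 → fraction 1/4
Expected count = 1/4 × 488 = 122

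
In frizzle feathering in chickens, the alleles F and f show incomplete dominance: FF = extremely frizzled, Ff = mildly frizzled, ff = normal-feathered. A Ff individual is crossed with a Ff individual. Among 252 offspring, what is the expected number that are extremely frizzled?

Punnett square for Ff × Ff:
Offspring genotypes: 1 FF, 2 Ff, 1 ff
Phenotype counts: 1 extremely frizzled, 2 mildly frizzled, 1 normal-feathered
extremely frizzled: 1 out of 4 → fraction 1/4
Expected count = 1/4 × 252 = 63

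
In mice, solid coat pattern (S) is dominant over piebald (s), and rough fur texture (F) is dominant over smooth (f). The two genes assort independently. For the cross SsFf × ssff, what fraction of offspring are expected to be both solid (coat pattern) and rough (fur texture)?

Dihybrid cross SsFf × ssff — consider each gene separately:
coat pattern: Ss × ss → 2 Ss, 2 ss → 2 S_ : 2 ss (out of 4)
fur texture: Ff × ff → 2 Ff, 2 ff → 2 F_ : 2 ff (out of 4)
Looking for: solid (S_) and rough (F_)
P(solid) = 2/4, P(rough) = 2/4
P(both) = 2/4 × 2/4 = 4/16 = 1/4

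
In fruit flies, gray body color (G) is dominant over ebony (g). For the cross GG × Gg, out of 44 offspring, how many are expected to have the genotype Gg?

Punnett square for GG × Gg:
Offspring genotypes: 2 GG, 2 Gg
Total offspring: 4
Count with target: 2
Probability: 2/4 = 1/2
Expected count = 1/2 × 44 = 22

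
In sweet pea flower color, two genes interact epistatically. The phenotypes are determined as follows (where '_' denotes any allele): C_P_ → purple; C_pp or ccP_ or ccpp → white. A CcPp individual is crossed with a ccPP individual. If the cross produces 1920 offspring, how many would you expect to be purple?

Cross: CcPp × ccPP — consider each gene separately:
C gene: Cc × cc → 2 Cc, 2 cc → 2 C_ : 2 cc (out of 4)
P gene: Pp × PP → 2 PP, 2 Pp → 4 P_ (out of 4)
Genotype classes (out of 4 × 4 = 16): C_P_ = 2×4 = 8; ccP_ = 2×4 = 8
Apply the phenotype rules: C_P_ (8) → purple; ccP_ (8) → white
Phenotype counts (out of 16): 8 purple, 8 white
purple: 8 out of 16 → fraction 1/2
Expected count = 1/2 × 1920 = 960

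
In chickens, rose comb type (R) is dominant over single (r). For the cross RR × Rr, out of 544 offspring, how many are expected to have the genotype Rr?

Punnett square for RR × Rr:
Offspring genotypes: 2 RR, 2 Rr
Total offspring: 4
Count with target: 2
Probability: 2/4 = 1/2
Expected count = 1/2 × 544 = 272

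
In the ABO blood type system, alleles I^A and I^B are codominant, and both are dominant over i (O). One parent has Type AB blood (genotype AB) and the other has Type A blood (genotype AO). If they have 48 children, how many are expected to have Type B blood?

Cross: AB × AO
Possible offspring genotypes: 1 AA, 1 AO, 1 AB, 1 BO
Blood type counts: 2 Type A, 1 Type AB, 1 Type B
Probability of Type B: 1/4
Expected count = 1/4 × 48 = 12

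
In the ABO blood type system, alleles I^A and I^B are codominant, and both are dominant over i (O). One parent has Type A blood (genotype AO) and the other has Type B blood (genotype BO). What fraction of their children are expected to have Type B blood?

Cross: AO × BO
Possible offspring genotypes: 1 AB, 1 AO, 1 BO, 1 OO
Blood type counts: 1 Type AB, 1 Type A, 1 Type B, 1 Type O
Probability of Type B: 1/4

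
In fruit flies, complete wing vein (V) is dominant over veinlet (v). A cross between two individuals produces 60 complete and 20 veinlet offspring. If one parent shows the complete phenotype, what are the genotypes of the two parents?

Observed offspring: 60 complete, 20 veinlet
The observed ratio simplifies to 3:1. Veinlet (vv) offspring appear, so each parent must contribute one v allele. The parent stated to show complete carries V, so it is Vv. The other parent is then either Vv or vv: Vv × vv would give a 1:1 split, whereas Vv × Vv gives 3:1 — matching the data. So both parents are heterozygous (Vv × Vv).
Parent genotypes: Vv × Vv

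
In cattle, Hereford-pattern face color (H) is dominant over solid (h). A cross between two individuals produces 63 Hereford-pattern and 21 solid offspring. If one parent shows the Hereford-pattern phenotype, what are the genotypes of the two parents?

Observed offspring: 63 Hereford-pattern, 21 solid
The observed ratio simplifies to 3:1. Solid (hh) offspring appear, so each parent must contribute one h allele. The parent stated to show Hereford-pattern carries H, so it is Hh. The other parent is then either Hh or hh: Hh × hh would give a 1:1 split, whereas Hh × Hh gives 3:1 — matching the data. So both parents are heterozygous (Hh × Hh).
Parent genotypes: Hh × Hh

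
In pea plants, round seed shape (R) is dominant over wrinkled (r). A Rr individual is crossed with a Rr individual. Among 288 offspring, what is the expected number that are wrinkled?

Punnett square for Rr × Rr:
Offspring genotypes: 1 RR, 2 Rr, 1 rr
round: 3, wrinkled: 1
wrinkled: 1 out of 4 → fraction 1/4
Expected count = 1/4 × 288 = 72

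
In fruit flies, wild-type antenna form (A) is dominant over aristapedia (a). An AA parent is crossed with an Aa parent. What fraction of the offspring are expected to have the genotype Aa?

Punnett square for AA × Aa:
Offspring genotypes: 2 AA, 2 Aa
Total offspring: 4
Count with target: 2
Probability: 2/4 = 1/2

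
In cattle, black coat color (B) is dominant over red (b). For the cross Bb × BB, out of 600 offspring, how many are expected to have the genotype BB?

Punnett square for Bb × BB:
Offspring genotypes: 2 BB, 2 Bb
Total offspring: 4
Count with target: 2
Probability: 2/4 = 1/2
Expected count = 1/2 × 600 = 300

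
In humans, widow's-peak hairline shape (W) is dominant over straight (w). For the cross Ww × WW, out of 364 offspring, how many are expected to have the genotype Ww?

Punnett square for Ww × WW:
Offspring genotypes: 2 WW, 2 Ww
Total offspring: 4
Count with target: 2
Probability: 2/4 = 1/2
Expected count = 1/2 × 364 = 182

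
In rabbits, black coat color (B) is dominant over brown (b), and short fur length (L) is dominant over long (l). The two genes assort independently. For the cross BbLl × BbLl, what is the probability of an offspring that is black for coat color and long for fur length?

Dihybrid cross BbLl × BbLl — consider each gene separately:
coat color: Bb × Bb → 1 BB, 2 Bb, 1 bb → 3 B_ : 1 bb (out of 4)
fur length: Ll × Ll → 1 LL, 2 Ll, 1 ll → 3 L_ : 1 ll (out of 4)
Looking for: black (B_) and long (ll)
P(black) = 3/4, P(long) = 1/4
P(both) = 3/4 × 1/4 = 3/16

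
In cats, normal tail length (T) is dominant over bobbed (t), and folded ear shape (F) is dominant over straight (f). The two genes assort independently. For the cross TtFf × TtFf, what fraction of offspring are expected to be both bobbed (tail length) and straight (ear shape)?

Dihybrid cross TtFf × TtFf — consider each gene separately:
tail length: Tt × Tt → 1 TT, 2 Tt, 1 tt → 3 T_ : 1 tt (out of 4)
ear shape: Ff × Ff → 1 FF, 2 Ff, 1 ff → 3 F_ : 1 ff (out of 4)
Looking for: bobbed (tt) and straight (ff)
P(bobbed) = 1/4, P(straight) = 1/4
P(both) = 1/4 × 1/4 = 1/16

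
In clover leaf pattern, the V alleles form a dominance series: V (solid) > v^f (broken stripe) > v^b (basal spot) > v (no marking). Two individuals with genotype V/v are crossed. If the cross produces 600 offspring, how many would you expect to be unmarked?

Cross: V/v × V/v
Allele dominance: V > v^f > v^b > v
Offspring genotypes: 1 V/V, 2 V/v, 1 v/v
Phenotype counts: 3 solid, 1 unmarked
unmarked: 1 out of 4 → fraction 1/4
Expected count = 1/4 × 600 = 150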